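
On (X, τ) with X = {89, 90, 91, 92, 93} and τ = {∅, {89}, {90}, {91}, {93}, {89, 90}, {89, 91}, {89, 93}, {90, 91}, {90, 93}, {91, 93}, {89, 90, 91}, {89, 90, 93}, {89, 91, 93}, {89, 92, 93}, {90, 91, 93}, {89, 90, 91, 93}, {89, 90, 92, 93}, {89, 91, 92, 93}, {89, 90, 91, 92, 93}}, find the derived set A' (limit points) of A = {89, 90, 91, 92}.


A' = {92}

For each x ∈ X, list the open sets U ∈ τ with x ∈ U, then check whether U ∩ (A ∖ {x}) ≠ ∅ for every such U.
  x = 89: open {89} ∋ x has {89} ∩ (A ∖ {89}) = ∅, so x is NOT a limit point.
  x = 90: open {90} ∋ x has {90} ∩ (A ∖ {90}) = ∅, so x is NOT a limit point.
  x = 91: open {91} ∋ x has {91} ∩ (A ∖ {91}) = ∅, so x is NOT a limit point.
  x = 92: opens ∋ x are {89, 92, 93}, {89, 90, 92, 93}, {89, 91, 92, 93}, {89, 90, 91, 92, 93}; each meets A ∖ {92}, so x IS a limit point.
  x = 93: open {93} ∋ x has {93} ∩ (A ∖ {93}) = ∅, so x is NOT a limit point.
Collecting: A' = {92}.


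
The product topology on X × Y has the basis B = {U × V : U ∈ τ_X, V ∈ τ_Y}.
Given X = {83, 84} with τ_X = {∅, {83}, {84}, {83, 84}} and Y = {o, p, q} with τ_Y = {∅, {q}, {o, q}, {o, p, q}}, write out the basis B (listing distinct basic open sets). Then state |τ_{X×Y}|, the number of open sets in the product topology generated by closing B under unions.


Basis B = {∅ × ∅, {83} × {q}, {84} × {q}, {83} × {o, q}, {83, 84} × {q}, {84} × {o, q}, {83} × {o, p, q}, {84} × {o, p, q}, {83, 84} × {o, q}, {83, 84} × {o, p, q}}; |τ_{X×Y}| = 16.

Enumerate products U × V with U ∈ τ_X, V ∈ τ_Y (deduplicated):
  ∅ × ∅ = {} (∅)
  {83} × {q} = {(83,q)}
  {84} × {q} = {(84,q)}
  {83} × {o, q} = {(83,o), (83,q)}
  {83, 84} × {q} = {(83,q), (84,q)}
  {84} × {o, q} = {(84,o), (84,q)}
  {83} × {o, p, q} = {(83,o), (83,p), (83,q)}
  {84} × {o, p, q} = {(84,o), (84,p), (84,q)}
  {83, 84} × {o, q} = {(83,o), (83,q), (84,o), (84,q)}
  {83, 84} × {o, p, q} = {(83,o), (83,p), (83,q), (84,o), (84,p), (84,q)}
These 10 distinct sets form the basis B.
Close under arbitrary unions to get τ_{X×Y}; counting gives |τ_{X×Y}| = 16.


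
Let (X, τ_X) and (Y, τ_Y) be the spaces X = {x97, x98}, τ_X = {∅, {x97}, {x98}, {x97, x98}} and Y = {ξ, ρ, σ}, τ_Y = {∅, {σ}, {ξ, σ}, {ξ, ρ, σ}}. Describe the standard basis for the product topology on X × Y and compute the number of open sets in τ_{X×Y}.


Basis B = {∅ × ∅, {x97} × {σ}, {x98} × {σ}, {x97} × {ξ, σ}, {x97, x98} × {σ}, {x98} × {ξ, σ}, {x97} × {ξ, ρ, σ}, {x98} × {ξ, ρ, σ}, {x97, x98} × {ξ, σ}, {x97, x98} × {ξ, ρ, σ}}; |τ_{X×Y}| = 16.

Enumerate products U × V with U ∈ τ_X, V ∈ τ_Y (deduplicated):
  ∅ × ∅ = {} (∅)
  {x97} × {σ} = {(x97,σ)}
  {x98} × {σ} = {(x98,σ)}
  {x97} × {ξ, σ} = {(x97,ξ), (x97,σ)}
  {x97, x98} × {σ} = {(x97,σ), (x98,σ)}
  {x98} × {ξ, σ} = {(x98,ξ), (x98,σ)}
  {x97} × {ξ, ρ, σ} = {(x97,ξ), (x97,ρ), (x97,σ)}
  {x98} × {ξ, ρ, σ} = {(x98,ξ), (x98,ρ), (x98,σ)}
  {x97, x98} × {ξ, σ} = {(x97,ξ), (x97,σ), (x98,ξ), (x98,σ)}
  {x97, x98} × {ξ, ρ, σ} = {(x97,ξ), (x97,ρ), (x97,σ), (x98,ξ), (x98,ρ), (x98,σ)}
These 10 distinct sets form the basis B.
Close under arbitrary unions to get τ_{X×Y}; counting gives |τ_{X×Y}| = 16.


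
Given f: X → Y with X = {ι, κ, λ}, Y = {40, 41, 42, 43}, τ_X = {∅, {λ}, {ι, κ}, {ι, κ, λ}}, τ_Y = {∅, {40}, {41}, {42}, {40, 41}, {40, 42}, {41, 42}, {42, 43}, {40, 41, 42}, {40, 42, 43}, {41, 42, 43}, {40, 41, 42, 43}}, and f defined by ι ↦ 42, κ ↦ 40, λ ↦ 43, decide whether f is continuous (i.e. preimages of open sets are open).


f is NOT continuous.

Compute f^{-1}(U) for each U ∈ τ_Y:
  U = ∅: f^{-1}(U) = ∅ ∈ τ_X ✓.
  U = {40}: f^{-1}(U) = {κ} ∉ τ_X ✗.
  U = {41}: f^{-1}(U) = ∅ ∈ τ_X ✓.
  U = {42}: f^{-1}(U) = {ι} ∉ τ_X ✗.
  U = {40, 41}: f^{-1}(U) = {κ} ∉ τ_X ✗.
  U = {40, 42}: f^{-1}(U) = {ι, κ} ∈ τ_X ✓.
  U = {41, 42}: f^{-1}(U) = {ι} ∉ τ_X ✗.
  U = {42, 43}: f^{-1}(U) = {ι, λ} ∉ τ_X ✗.
  U = {40, 41, 42}: f^{-1}(U) = {ι, κ} ∈ τ_X ✓.
  U = {40, 42, 43}: f^{-1}(U) = {ι, κ, λ} ∈ τ_X ✓.
  U = {41, 42, 43}: f^{-1}(U) = {ι, λ} ∉ τ_X ✗.
  U = {40, 41, 42, 43}: f^{-1}(U) = {ι, κ, λ} ∈ τ_X ✓.
Found U = {40} with f^{-1}(U) = {κ} not in τ_X. Therefore f is NOT continuous.


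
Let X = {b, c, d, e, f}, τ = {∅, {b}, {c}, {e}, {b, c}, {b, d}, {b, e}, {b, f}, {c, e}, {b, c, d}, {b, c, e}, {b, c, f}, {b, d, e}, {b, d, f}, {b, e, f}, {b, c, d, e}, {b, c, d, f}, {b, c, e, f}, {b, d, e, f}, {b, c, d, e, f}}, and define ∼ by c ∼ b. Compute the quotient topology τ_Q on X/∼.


X/∼ = {[b=c], [d], [e], [f]}; |τ_Q| = 10.

Equivalence classes: [b=c], [d], [e], [f].
Quotient map π: X → X/∼ sends b ↦ [b=c], c ↦ [b=c], d ↦ [d], e ↦ [e], f ↦ [f].
For each subset V ⊆ X/∼, compute π^{-1}(V) ⊆ X and check whether π^{-1}(V) ∈ τ. V is open in τ_Q iff π^{-1}(V) ∈ τ.
  V = {}: π^{-1}(V) = ∅ ∈ τ ✓.
  V = {[b=c]}: π^{-1}(V) = {b, c} ∈ τ ✓.
  V = {[d]}: π^{-1}(V) = {d} ∉ τ ✗.
  V = {[b=c], [d]}: π^{-1}(V) = {b, c, d} ∈ τ ✓.
  V = {[e]}: π^{-1}(V) = {e} ∈ τ ✓.
  V = {[b=c], [e]}: π^{-1}(V) = {b, c, e} ∈ τ ✓.
  V = {[d], [e]}: π^{-1}(V) = {d, e} ∉ τ ✗.
  V = {[b=c], [d], [e]}: π^{-1}(V) = {b, c, d, e} ∈ τ ✓.
  V = {[f]}: π^{-1}(V) = {f} ∉ τ ✗.
  V = {[b=c], [f]}: π^{-1}(V) = {b, c, f} ∈ τ ✓.
  V = {[d], [f]}: π^{-1}(V) = {d, f} ∉ τ ✗.
  V = {[b=c], [d], [f]}: π^{-1}(V) = {b, c, d, f} ∈ τ ✓.
  V = {[e], [f]}: π^{-1}(V) = {e, f} ∉ τ ✗.
  V = {[b=c], [e], [f]}: π^{-1}(V) = {b, c, e, f} ∈ τ ✓.
  V = {[d], [e], [f]}: π^{-1}(V) = {d, e, f} ∉ τ ✗.
  V = {[b=c], [d], [e], [f]}: π^{-1}(V) = {b, c, d, e, f} ∈ τ ✓.
Open sets in the quotient: τ_Q = {{}, {[b=c]}, {[b=c], [d]}, {[e]}, {[b=c], [e]}, {[b=c], [d], [e]}, {[b=c], [f]}, {[b=c], [d], [f]}, {[b=c], [e], [f]}, {[b=c], [d], [e], [f]}} (10 elements).


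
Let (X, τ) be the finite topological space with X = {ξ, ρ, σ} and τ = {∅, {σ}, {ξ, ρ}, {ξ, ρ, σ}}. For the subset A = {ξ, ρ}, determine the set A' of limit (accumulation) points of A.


A' = {ξ, ρ}

For each x ∈ X, list the open sets U ∈ τ with x ∈ U, then check whether U ∩ (A ∖ {x}) ≠ ∅ for every such U.
  x = ξ: opens ∋ x are {ξ, ρ}, {ξ, ρ, σ}; each meets A ∖ {ξ}, so x IS a limit point.
  x = ρ: opens ∋ x are {ξ, ρ}, {ξ, ρ, σ}; each meets A ∖ {ρ}, so x IS a limit point.
  x = σ: open {σ} ∋ x has {σ} ∩ (A ∖ {σ}) = ∅, so x is NOT a limit point.
Collecting: A' = {ξ, ρ}.


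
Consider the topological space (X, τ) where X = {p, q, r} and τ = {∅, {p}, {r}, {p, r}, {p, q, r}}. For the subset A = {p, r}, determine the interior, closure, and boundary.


int(A) = {p, r}, cl(A) = {p, q, r}, ∂A = {q}.

Closed sets in (X, τ) are complements of opens:
  closed(X, τ) = {∅, {q}, {p, q}, {q, r}, {p, q, r}}.
int(A) = ⋃ {U ∈ τ : U ⊆ A}. Opens contained in A: ∅, {p}, {r}, {p, r}.
Taking the union of these: int(A) = {p, r}.
cl(A) = ⋂ {C closed : A ⊆ C}. Closed sets containing A: {p, q, r}.
Intersecting these: cl(A) = {p, q, r}.
∂A = cl(A) ∖ int(A) = {p, q, r} ∖ {p, r} = {q}.


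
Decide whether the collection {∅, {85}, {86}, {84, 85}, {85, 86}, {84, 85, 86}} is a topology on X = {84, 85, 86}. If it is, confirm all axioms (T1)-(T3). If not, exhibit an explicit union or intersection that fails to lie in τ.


τ IS a topology on X.

Axiom (T1): ∅ ∈ τ? Yes; X ∈ τ? Yes.
Axiom (T2/T3): check pairwise unions and intersections of members of τ.
All pairwise intersections and unions checked — each lies in τ. Therefore τ satisfies (T1), (T2), (T3): it IS a topology on X.


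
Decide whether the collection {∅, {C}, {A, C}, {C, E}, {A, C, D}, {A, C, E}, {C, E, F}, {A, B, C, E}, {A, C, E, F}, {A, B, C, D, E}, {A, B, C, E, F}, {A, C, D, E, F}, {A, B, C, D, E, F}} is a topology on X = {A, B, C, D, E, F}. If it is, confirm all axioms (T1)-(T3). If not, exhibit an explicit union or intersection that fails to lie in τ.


τ is NOT a topology on X.

Axiom (T1): ∅ ∈ τ? Yes; X ∈ τ? Yes.
Axiom (T2/T3): check pairwise unions and intersections of members of τ.
Counterexample for (T2): {C, E} ∪ {A, C, D} = {A, C, D, E} ∉ τ. Therefore τ is NOT a topology.


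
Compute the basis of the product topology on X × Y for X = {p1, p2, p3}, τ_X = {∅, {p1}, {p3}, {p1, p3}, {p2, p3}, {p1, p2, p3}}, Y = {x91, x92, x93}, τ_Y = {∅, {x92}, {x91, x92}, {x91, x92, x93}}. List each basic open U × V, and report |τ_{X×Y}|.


Basis B = {∅ × ∅, {p1} × {x92}, {p3} × {x92}, {p1} × {x91, x92}, {p1, p3} × {x92}, {p2, p3} × {x92}, {p3} × {x91, x92}, {p1} × {x91, x92, x93}, {p1, p2, p3} × {x92}, {p3} × {x91, x92, x93}, {p1, p3} × {x91, x92}, {p2, p3} × {x91, x92}, {p1, p3} × {x91, x92, x93}, {p1, p2, p3} × {x91, x92}, {p2, p3} × {x91, x92, x93}, {p1, p2, p3} × {x91, x92, x93}}; |τ_{X×Y}| = 40.

Enumerate products U × V with U ∈ τ_X, V ∈ τ_Y (deduplicated):
  ∅ × ∅ = {} (∅)
  {p1} × {x92} = {(p1,x92)}
  {p3} × {x92} = {(p3,x92)}
  {p1} × {x91, x92} = {(p1,x91), (p1,x92)}
  {p1, p3} × {x92} = {(p1,x92), (p3,x92)}
  {p2, p3} × {x92} = {(p2,x92), (p3,x92)}
  {p3} × {x91, x92} = {(p3,x91), (p3,x92)}
  {p1} × {x91, x92, x93} = {(p1,x91), (p1,x92), (p1,x93)}
  {p1, p2, p3} × {x92} = {(p1,x92), (p2,x92), (p3,x92)}
  {p3} × {x91, x92, x93} = {(p3,x91), (p3,x92), (p3,x93)}
  {p1, p3} × {x91, x92} = {(p1,x91), (p1,x92), (p3,x91), (p3,x92)}
  {p2, p3} × {x91, x92} = {(p2,x91), (p2,x92), (p3,x91), (p3,x92)}
  {p1, p3} × {x91, x92, x93} = {(p1,x91), (p1,x92), (p1,x93), (p3,x91), (p3,x92), (p3,x93)}
  {p1, p2, p3} × {x91, x92} = {(p1,x91), (p1,x92), (p2,x91), (p2,x92), (p3,x91), (p3,x92)}
  {p2, p3} × {x91, x92, x93} = {(p2,x91), (p2,x92), (p2,x93), (p3,x91), (p3,x92), (p3,x93)}
  {p1, p2, p3} × {x91, x92, x93} = {(p1,x91), (p1,x92), (p1,x93), (p2,x91), (p2,x92), (p2,x93), (p3,x91), (p3,x92), (p3,x93)}
These 16 distinct sets form the basis B.
Close under arbitrary unions to get τ_{X×Y}; counting gives |τ_{X×Y}| = 40.


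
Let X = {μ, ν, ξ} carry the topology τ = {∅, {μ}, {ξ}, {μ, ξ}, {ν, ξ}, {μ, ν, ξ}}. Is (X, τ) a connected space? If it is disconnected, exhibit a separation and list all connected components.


(X, τ) is disconnected; components = [{μ}, {ν, ξ}].

Find clopen sets (U ∈ τ with X ∖ U ∈ τ):
  U = ∅, X ∖ U = {μ, ν, ξ} — both open, so U is clopen.
  U = {μ}, X ∖ U = {ν, ξ} — both open, so U is clopen.
  U = {ν, ξ}, X ∖ U = {μ} — both open, so U is clopen.
  U = {μ, ν, ξ}, X ∖ U = ∅ — both open, so U is clopen.
Nontrivial clopen(s) exist: e.g. {ν, ξ}. So (X, τ) is disconnected.
Compute connected components by grouping points that agree on all clopens:
  component: {μ}
  component: {ν, ξ}


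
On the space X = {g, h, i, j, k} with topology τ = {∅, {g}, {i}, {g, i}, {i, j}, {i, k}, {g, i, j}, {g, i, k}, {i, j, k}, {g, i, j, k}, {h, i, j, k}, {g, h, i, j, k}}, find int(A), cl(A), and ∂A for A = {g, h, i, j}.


int(A) = {g, i, j}, cl(A) = {g, h, i, j, k}, ∂A = {h, k}.

Closed sets in (X, τ) are complements of opens:
  closed(X, τ) = {∅, {g}, {h}, {g, h}, {h, j}, {h, k}, {g, h, j}, {g, h, k}, {h, j, k}, {g, h, j, k}, {h, i, j, k}, {g, h, i, j, k}}.
int(A) = ⋃ {U ∈ τ : U ⊆ A}. Opens contained in A: ∅, {g}, {i}, {g, i}, {i, j}, {g, i, j}.
Taking the union of these: int(A) = {g, i, j}.
cl(A) = ⋂ {C closed : A ⊆ C}. Closed sets containing A: {g, h, i, j, k}.
Intersecting these: cl(A) = {g, h, i, j, k}.
∂A = cl(A) ∖ int(A) = {g, h, i, j, k} ∖ {g, i, j} = {h, k}.


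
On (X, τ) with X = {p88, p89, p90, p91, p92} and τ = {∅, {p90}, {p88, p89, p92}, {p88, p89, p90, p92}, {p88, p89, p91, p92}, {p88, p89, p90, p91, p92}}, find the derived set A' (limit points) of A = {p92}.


A' = {p88, p89, p91}

For each x ∈ X, list the open sets U ∈ τ with x ∈ U, then check whether U ∩ (A ∖ {x}) ≠ ∅ for every such U.
  x = p88: opens ∋ x are {p88, p89, p92}, {p88, p89, p90, p92}, {p88, p89, p91, p92}, {p88, p89, p90, p91, p92}; each meets A ∖ {p88}, so x IS a limit point.
  x = p89: opens ∋ x are {p88, p89, p92}, {p88, p89, p90, p92}, {p88, p89, p91, p92}, {p88, p89, p90, p91, p92}; each meets A ∖ {p89}, so x IS a limit point.
  x = p90: open {p90} ∋ x has {p90} ∩ (A ∖ {p90}) = ∅, so x is NOT a limit point.
  x = p91: opens ∋ x are {p88, p89, p91, p92}, {p88, p89, p90, p91, p92}; each meets A ∖ {p91}, so x IS a limit point.
  x = p92: open {p88, p89, p92} ∋ x has {p88, p89, p92} ∩ (A ∖ {p92}) = ∅, so x is NOT a limit point.
Collecting: A' = {p88, p89, p91}.


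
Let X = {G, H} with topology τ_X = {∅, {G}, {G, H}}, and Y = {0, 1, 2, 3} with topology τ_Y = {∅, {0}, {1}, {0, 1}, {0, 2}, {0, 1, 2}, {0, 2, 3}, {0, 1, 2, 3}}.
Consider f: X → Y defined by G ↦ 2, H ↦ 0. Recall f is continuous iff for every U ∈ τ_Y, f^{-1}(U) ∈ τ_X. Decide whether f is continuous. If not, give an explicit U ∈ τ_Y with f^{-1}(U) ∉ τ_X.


f is NOT continuous.

Compute f^{-1}(U) for each U ∈ τ_Y:
  U = ∅: f^{-1}(U) = ∅ ∈ τ_X ✓.
  U = {0}: f^{-1}(U) = {H} ∉ τ_X ✗.
  U = {1}: f^{-1}(U) = ∅ ∈ τ_X ✓.
  U = {0, 1}: f^{-1}(U) = {H} ∉ τ_X ✗.
  U = {0, 2}: f^{-1}(U) = {G, H} ∈ τ_X ✓.
  U = {0, 1, 2}: f^{-1}(U) = {G, H} ∈ τ_X ✓.
  U = {0, 2, 3}: f^{-1}(U) = {G, H} ∈ τ_X ✓.
  U = {0, 1, 2, 3}: f^{-1}(U) = {G, H} ∈ τ_X ✓.
Found U = {0} with f^{-1}(U) = {H} not in τ_X. Therefore f is NOT continuous.


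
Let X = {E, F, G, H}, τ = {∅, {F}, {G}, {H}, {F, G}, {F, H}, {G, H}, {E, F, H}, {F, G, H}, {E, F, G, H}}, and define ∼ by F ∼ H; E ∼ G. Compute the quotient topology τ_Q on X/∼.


X/∼ = {[E=G], [F=H]}; |τ_Q| = 3.

Equivalence classes: [E=G], [F=H].
Quotient map π: X → X/∼ sends E ↦ [E=G], F ↦ [F=H], G ↦ [E=G], H ↦ [F=H].
For each subset V ⊆ X/∼, compute π^{-1}(V) ⊆ X and check whether π^{-1}(V) ∈ τ. V is open in τ_Q iff π^{-1}(V) ∈ τ.
  V = {}: π^{-1}(V) = ∅ ∈ τ ✓.
  V = {[E=G]}: π^{-1}(V) = {E, G} ∉ τ ✗.
  V = {[F=H]}: π^{-1}(V) = {F, H} ∈ τ ✓.
  V = {[E=G], [F=H]}: π^{-1}(V) = {E, F, G, H} ∈ τ ✓.
Open sets in the quotient: τ_Q = {{}, {[F=H]}, {[E=G], [F=H]}} (3 elements).


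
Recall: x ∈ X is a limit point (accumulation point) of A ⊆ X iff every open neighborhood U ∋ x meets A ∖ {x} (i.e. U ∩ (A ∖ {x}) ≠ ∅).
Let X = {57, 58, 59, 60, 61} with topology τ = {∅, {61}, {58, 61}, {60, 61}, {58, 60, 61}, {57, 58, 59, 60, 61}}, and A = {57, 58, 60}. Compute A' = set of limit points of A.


A' = {57, 59}

For each x ∈ X, list the open sets U ∈ τ with x ∈ U, then check whether U ∩ (A ∖ {x}) ≠ ∅ for every such U.
  x = 57: opens ∋ x are {57, 58, 59, 60, 61}; each meets A ∖ {57}, so x IS a limit point.
  x = 58: open {58, 61} ∋ x has {58, 61} ∩ (A ∖ {58}) = ∅, so x is NOT a limit point.
  x = 59: opens ∋ x are {57, 58, 59, 60, 61}; each meets A ∖ {59}, so x IS a limit point.
  x = 60: open {60, 61} ∋ x has {60, 61} ∩ (A ∖ {60}) = ∅, so x is NOT a limit point.
  x = 61: open {61} ∋ x has {61} ∩ (A ∖ {61}) = ∅, so x is NOT a limit point.
Collecting: A' = {57, 59}.


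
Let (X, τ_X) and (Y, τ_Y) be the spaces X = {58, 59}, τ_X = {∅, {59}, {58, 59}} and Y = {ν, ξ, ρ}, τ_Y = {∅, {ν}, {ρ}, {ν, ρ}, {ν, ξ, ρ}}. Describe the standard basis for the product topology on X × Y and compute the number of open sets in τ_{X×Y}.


Basis B = {∅ × ∅, {59} × {ν}, {59} × {ρ}, {58, 59} × {ν}, {58, 59} × {ρ}, {59} × {ν, ρ}, {59} × {ν, ξ, ρ}, {58, 59} × {ν, ρ}, {58, 59} × {ν, ξ, ρ}}; |τ_{X×Y}| = 14.

Enumerate products U × V with U ∈ τ_X, V ∈ τ_Y (deduplicated):
  ∅ × ∅ = {} (∅)
  {59} × {ν} = {(59,ν)}
  {59} × {ρ} = {(59,ρ)}
  {58, 59} × {ν} = {(58,ν), (59,ν)}
  {58, 59} × {ρ} = {(58,ρ), (59,ρ)}
  {59} × {ν, ρ} = {(59,ν), (59,ρ)}
  {59} × {ν, ξ, ρ} = {(59,ν), (59,ξ), (59,ρ)}
  {58, 59} × {ν, ρ} = {(58,ν), (58,ρ), (59,ν), (59,ρ)}
  {58, 59} × {ν, ξ, ρ} = {(58,ν), (58,ξ), (58,ρ), (59,ν), (59,ξ), (59,ρ)}
These 9 distinct sets form the basis B.
Close under arbitrary unions to get τ_{X×Y}; counting gives |τ_{X×Y}| = 14.


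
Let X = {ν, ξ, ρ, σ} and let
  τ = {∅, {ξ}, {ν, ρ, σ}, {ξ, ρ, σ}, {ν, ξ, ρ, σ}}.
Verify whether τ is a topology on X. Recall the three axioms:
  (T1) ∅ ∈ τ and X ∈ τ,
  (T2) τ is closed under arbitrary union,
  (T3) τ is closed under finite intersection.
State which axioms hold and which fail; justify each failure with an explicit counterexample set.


τ is NOT a topology on X.

Axiom (T1): ∅ ∈ τ? Yes; X ∈ τ? Yes.
Axiom (T2/T3): check pairwise unions and intersections of members of τ.
Counterexample for (T3): {ν, ρ, σ} ∩ {ξ, ρ, σ} = {ρ, σ} ∉ τ. Therefore τ is NOT a topology.


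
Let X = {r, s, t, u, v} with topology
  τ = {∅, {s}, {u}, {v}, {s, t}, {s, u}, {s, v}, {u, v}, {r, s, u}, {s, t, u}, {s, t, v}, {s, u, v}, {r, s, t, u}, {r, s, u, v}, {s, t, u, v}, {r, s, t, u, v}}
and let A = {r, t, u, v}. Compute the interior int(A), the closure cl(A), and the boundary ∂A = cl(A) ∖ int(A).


int(A) = {u, v}, cl(A) = {r, t, u, v}, ∂A = {r, t}.

Closed sets in (X, τ) are complements of opens:
  closed(X, τ) = {∅, {r}, {t}, {v}, {r, t}, {r, u}, {r, v}, {t, v}, {r, s, t}, {r, t, u}, {r, t, v}, {r, u, v}, {r, s, t, u}, {r, s, t, v}, {r, t, u, v}, {r, s, t, u, v}}.
int(A) = ⋃ {U ∈ τ : U ⊆ A}. Opens contained in A: ∅, {u}, {v}, {u, v}.
Taking the union of these: int(A) = {u, v}.
cl(A) = ⋂ {C closed : A ⊆ C}. Closed sets containing A: {r, t, u, v}, {r, s, t, u, v}.
Intersecting these: cl(A) = {r, t, u, v}.
∂A = cl(A) ∖ int(A) = {r, t, u, v} ∖ {u, v} = {r, t}.


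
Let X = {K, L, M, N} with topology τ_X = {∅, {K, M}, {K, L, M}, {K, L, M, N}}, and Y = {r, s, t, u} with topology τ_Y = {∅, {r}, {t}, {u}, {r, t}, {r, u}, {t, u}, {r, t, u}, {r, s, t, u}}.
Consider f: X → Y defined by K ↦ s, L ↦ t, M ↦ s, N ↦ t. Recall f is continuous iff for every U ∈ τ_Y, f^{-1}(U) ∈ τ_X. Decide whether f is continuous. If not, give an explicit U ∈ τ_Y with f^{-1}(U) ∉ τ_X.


f is NOT continuous.

Compute f^{-1}(U) for each U ∈ τ_Y:
  U = ∅: f^{-1}(U) = ∅ ∈ τ_X ✓.
  U = {r}: f^{-1}(U) = ∅ ∈ τ_X ✓.
  U = {t}: f^{-1}(U) = {L, N} ∉ τ_X ✗.
  U = {u}: f^{-1}(U) = ∅ ∈ τ_X ✓.
  U = {r, t}: f^{-1}(U) = {L, N} ∉ τ_X ✗.
  U = {r, u}: f^{-1}(U) = ∅ ∈ τ_X ✓.
  U = {t, u}: f^{-1}(U) = {L, N} ∉ τ_X ✗.
  U = {r, t, u}: f^{-1}(U) = {L, N} ∉ τ_X ✗.
  U = {r, s, t, u}: f^{-1}(U) = {K, L, M, N} ∈ τ_X ✓.
Found U = {t} with f^{-1}(U) = {L, N} not in τ_X. Therefore f is NOT continuous.


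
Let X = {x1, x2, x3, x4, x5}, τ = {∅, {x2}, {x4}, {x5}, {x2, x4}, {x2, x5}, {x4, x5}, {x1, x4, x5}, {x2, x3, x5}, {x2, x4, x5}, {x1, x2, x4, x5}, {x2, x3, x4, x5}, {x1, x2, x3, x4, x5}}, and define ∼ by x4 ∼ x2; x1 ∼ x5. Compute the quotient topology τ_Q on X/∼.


X/∼ = {[x1=x5], [x2=x4], [x3]}; |τ_Q| = 4.

Equivalence classes: [x1=x5], [x2=x4], [x3].
Quotient map π: X → X/∼ sends x1 ↦ [x1=x5], x2 ↦ [x2=x4], x3 ↦ [x3], x4 ↦ [x2=x4], x5 ↦ [x1=x5].
For each subset V ⊆ X/∼, compute π^{-1}(V) ⊆ X and check whether π^{-1}(V) ∈ τ. V is open in τ_Q iff π^{-1}(V) ∈ τ.
  V = {}: π^{-1}(V) = ∅ ∈ τ ✓.
  V = {[x1=x5]}: π^{-1}(V) = {x1, x5} ∉ τ ✗.
  V = {[x2=x4]}: π^{-1}(V) = {x2, x4} ∈ τ ✓.
  V = {[x1=x5], [x2=x4]}: π^{-1}(V) = {x1, x2, x4, x5} ∈ τ ✓.
  V = {[x3]}: π^{-1}(V) = {x3} ∉ τ ✗.
  V = {[x1=x5], [x3]}: π^{-1}(V) = {x1, x3, x5} ∉ τ ✗.
  V = {[x2=x4], [x3]}: π^{-1}(V) = {x2, x3, x4} ∉ τ ✗.
  V = {[x1=x5], [x2=x4], [x3]}: π^{-1}(V) = {x1, x2, x3, x4, x5} ∈ τ ✓.
Open sets in the quotient: τ_Q = {{}, {[x2=x4]}, {[x1=x5], [x2=x4]}, {[x1=x5], [x2=x4], [x3]}} (4 elements).


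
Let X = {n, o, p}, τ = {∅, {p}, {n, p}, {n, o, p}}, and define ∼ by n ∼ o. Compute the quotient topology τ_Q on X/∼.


X/∼ = {[n=o], [p]}; |τ_Q| = 3.

Equivalence classes: [n=o], [p].
Quotient map π: X → X/∼ sends n ↦ [n=o], o ↦ [n=o], p ↦ [p].
For each subset V ⊆ X/∼, compute π^{-1}(V) ⊆ X and check whether π^{-1}(V) ∈ τ. V is open in τ_Q iff π^{-1}(V) ∈ τ.
  V = {}: π^{-1}(V) = ∅ ∈ τ ✓.
  V = {[n=o]}: π^{-1}(V) = {n, o} ∉ τ ✗.
  V = {[p]}: π^{-1}(V) = {p} ∈ τ ✓.
  V = {[n=o], [p]}: π^{-1}(V) = {n, o, p} ∈ τ ✓.
Open sets in the quotient: τ_Q = {{}, {[p]}, {[n=o], [p]}} (3 elements).


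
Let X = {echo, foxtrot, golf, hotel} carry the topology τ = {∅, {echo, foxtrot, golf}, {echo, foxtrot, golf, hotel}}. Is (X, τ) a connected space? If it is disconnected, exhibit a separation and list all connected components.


(X, τ) is connected.

Find clopen sets (U ∈ τ with X ∖ U ∈ τ):
  U = ∅, X ∖ U = {echo, foxtrot, golf, hotel} — both open, so U is clopen.
  U = {echo, foxtrot, golf, hotel}, X ∖ U = ∅ — both open, so U is clopen.
Only trivial clopens (∅ and X) exist, so (X, τ) is connected.
Compute connected components by grouping points that agree on all clopens:
  component: {echo, foxtrot, golf, hotel}


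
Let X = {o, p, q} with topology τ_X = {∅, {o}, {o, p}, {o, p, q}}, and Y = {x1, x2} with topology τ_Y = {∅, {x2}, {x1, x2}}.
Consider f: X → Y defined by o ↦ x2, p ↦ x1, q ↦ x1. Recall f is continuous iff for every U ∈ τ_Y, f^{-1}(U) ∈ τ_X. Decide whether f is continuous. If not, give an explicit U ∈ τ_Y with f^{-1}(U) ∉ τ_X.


f IS continuous.

Compute f^{-1}(U) for each U ∈ τ_Y:
  U = ∅: f^{-1}(U) = ∅ ∈ τ_X ✓.
  U = {x2}: f^{-1}(U) = {o} ∈ τ_X ✓.
  U = {x1, x2}: f^{-1}(U) = {o, p, q} ∈ τ_X ✓.
Every preimage lies in τ_X, so f IS continuous.


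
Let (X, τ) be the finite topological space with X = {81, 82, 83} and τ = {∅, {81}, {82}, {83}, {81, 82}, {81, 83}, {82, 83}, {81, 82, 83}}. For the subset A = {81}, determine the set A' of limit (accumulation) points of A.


A' = ∅

For each x ∈ X, list the open sets U ∈ τ with x ∈ U, then check whether U ∩ (A ∖ {x}) ≠ ∅ for every such U.
  x = 81: open {81} ∋ x has {81} ∩ (A ∖ {81}) = ∅, so x is NOT a limit point.
  x = 82: open {82} ∋ x has {82} ∩ (A ∖ {82}) = ∅, so x is NOT a limit point.
  x = 83: open {83} ∋ x has {83} ∩ (A ∖ {83}) = ∅, so x is NOT a limit point.
Collecting: A' = ∅.


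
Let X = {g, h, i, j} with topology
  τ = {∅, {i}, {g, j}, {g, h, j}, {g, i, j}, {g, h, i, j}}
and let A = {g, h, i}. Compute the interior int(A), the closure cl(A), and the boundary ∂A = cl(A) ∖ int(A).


int(A) = {i}, cl(A) = {g, h, i, j}, ∂A = {g, h, j}.

Closed sets in (X, τ) are complements of opens:
  closed(X, τ) = {∅, {h}, {i}, {h, i}, {g, h, j}, {g, h, i, j}}.
int(A) = ⋃ {U ∈ τ : U ⊆ A}. Opens contained in A: ∅, {i}.
Taking the union of these: int(A) = {i}.
cl(A) = ⋂ {C closed : A ⊆ C}. Closed sets containing A: {g, h, i, j}.
Intersecting these: cl(A) = {g, h, i, j}.
∂A = cl(A) ∖ int(A) = {g, h, i, j} ∖ {i} = {g, h, j}.


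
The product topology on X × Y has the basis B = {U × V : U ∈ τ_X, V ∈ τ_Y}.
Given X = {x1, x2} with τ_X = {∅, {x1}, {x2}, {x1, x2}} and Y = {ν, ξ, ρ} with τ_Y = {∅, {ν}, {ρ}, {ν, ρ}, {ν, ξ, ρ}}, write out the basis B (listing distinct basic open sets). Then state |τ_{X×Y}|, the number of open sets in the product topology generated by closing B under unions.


Basis B = {∅ × ∅, {x1} × {ν}, {x1} × {ρ}, {x2} × {ν}, {x2} × {ρ}, {x1} × {ν, ρ}, {x1, x2} × {ν}, {x1, x2} × {ρ}, {x2} × {ν, ρ}, {x1} × {ν, ξ, ρ}, {x2} × {ν, ξ, ρ}, {x1, x2} × {ν, ρ}, {x1, x2} × {ν, ξ, ρ}}; |τ_{X×Y}| = 25.

Enumerate products U × V with U ∈ τ_X, V ∈ τ_Y (deduplicated):
  ∅ × ∅ = {} (∅)
  {x1} × {ν} = {(x1,ν)}
  {x1} × {ρ} = {(x1,ρ)}
  {x2} × {ν} = {(x2,ν)}
  {x2} × {ρ} = {(x2,ρ)}
  {x1} × {ν, ρ} = {(x1,ν), (x1,ρ)}
  {x1, x2} × {ν} = {(x1,ν), (x2,ν)}
  {x1, x2} × {ρ} = {(x1,ρ), (x2,ρ)}
  {x2} × {ν, ρ} = {(x2,ν), (x2,ρ)}
  {x1} × {ν, ξ, ρ} = {(x1,ν), (x1,ξ), (x1,ρ)}
  {x2} × {ν, ξ, ρ} = {(x2,ν), (x2,ξ), (x2,ρ)}
  {x1, x2} × {ν, ρ} = {(x1,ν), (x1,ρ), (x2,ν), (x2,ρ)}
  {x1, x2} × {ν, ξ, ρ} = {(x1,ν), (x1,ξ), (x1,ρ), (x2,ν), (x2,ξ), (x2,ρ)}
These 13 distinct sets form the basis B.
Close under arbitrary unions to get τ_{X×Y}; counting gives |τ_{X×Y}| = 25.


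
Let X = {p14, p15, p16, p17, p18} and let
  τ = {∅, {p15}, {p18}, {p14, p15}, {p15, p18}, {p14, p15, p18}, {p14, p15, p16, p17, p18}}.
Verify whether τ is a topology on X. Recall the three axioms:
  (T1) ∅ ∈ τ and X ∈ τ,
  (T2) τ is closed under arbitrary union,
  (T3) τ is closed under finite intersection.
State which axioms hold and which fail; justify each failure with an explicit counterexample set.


τ IS a topology on X.

Axiom (T1): ∅ ∈ τ? Yes; X ∈ τ? Yes.
Axiom (T2/T3): check pairwise unions and intersections of members of τ.
All pairwise intersections and unions checked — each lies in τ. Therefore τ satisfies (T1), (T2), (T3): it IS a topology on X.


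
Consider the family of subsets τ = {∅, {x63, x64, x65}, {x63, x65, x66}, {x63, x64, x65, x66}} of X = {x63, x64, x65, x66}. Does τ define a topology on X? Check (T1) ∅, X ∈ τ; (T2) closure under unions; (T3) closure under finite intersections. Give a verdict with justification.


τ is NOT a topology on X.

Axiom (T1): ∅ ∈ τ? Yes; X ∈ τ? Yes.
Axiom (T2/T3): check pairwise unions and intersections of members of τ.
Counterexample for (T3): {x63, x64, x65} ∩ {x63, x65, x66} = {x63, x65} ∉ τ. Therefore τ is NOT a topology.


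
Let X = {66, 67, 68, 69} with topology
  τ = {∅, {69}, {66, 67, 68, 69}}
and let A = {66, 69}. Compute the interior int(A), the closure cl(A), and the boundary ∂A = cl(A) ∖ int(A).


int(A) = {69}, cl(A) = {66, 67, 68, 69}, ∂A = {66, 67, 68}.

Closed sets in (X, τ) are complements of opens:
  closed(X, τ) = {∅, {66, 67, 68}, {66, 67, 68, 69}}.
int(A) = ⋃ {U ∈ τ : U ⊆ A}. Opens contained in A: ∅, {69}.
Taking the union of these: int(A) = {69}.
cl(A) = ⋂ {C closed : A ⊆ C}. Closed sets containing A: {66, 67, 68, 69}.
Intersecting these: cl(A) = {66, 67, 68, 69}.
∂A = cl(A) ∖ int(A) = {66, 67, 68, 69} ∖ {69} = {66, 67, 68}.


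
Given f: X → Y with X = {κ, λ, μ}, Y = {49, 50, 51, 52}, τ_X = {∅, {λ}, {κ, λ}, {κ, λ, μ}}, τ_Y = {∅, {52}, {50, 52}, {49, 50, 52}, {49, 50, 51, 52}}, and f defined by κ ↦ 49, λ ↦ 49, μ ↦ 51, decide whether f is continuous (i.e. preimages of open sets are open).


f IS continuous.

Compute f^{-1}(U) for each U ∈ τ_Y:
  U = ∅: f^{-1}(U) = ∅ ∈ τ_X ✓.
  U = {52}: f^{-1}(U) = ∅ ∈ τ_X ✓.
  U = {50, 52}: f^{-1}(U) = ∅ ∈ τ_X ✓.
  U = {49, 50, 52}: f^{-1}(U) = {κ, λ} ∈ τ_X ✓.
  U = {49, 50, 51, 52}: f^{-1}(U) = {κ, λ, μ} ∈ τ_X ✓.
Every preimage lies in τ_X, so f IS continuous.


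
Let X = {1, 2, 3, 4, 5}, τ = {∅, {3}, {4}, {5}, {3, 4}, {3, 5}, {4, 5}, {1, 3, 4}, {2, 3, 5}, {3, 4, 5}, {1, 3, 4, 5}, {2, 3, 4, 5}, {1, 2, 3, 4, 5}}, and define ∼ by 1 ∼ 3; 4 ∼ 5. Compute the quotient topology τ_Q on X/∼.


X/∼ = {[1=3], [2], [4=5]}; |τ_Q| = 4.

Equivalence classes: [1=3], [2], [4=5].
Quotient map π: X → X/∼ sends 1 ↦ [1=3], 2 ↦ [2], 3 ↦ [1=3], 4 ↦ [4=5], 5 ↦ [4=5].
For each subset V ⊆ X/∼, compute π^{-1}(V) ⊆ X and check whether π^{-1}(V) ∈ τ. V is open in τ_Q iff π^{-1}(V) ∈ τ.
  V = {}: π^{-1}(V) = ∅ ∈ τ ✓.
  V = {[1=3]}: π^{-1}(V) = {1, 3} ∉ τ ✗.
  V = {[2]}: π^{-1}(V) = {2} ∉ τ ✗.
  V = {[1=3], [2]}: π^{-1}(V) = {1, 2, 3} ∉ τ ✗.
  V = {[4=5]}: π^{-1}(V) = {4, 5} ∈ τ ✓.
  V = {[1=3], [4=5]}: π^{-1}(V) = {1, 3, 4, 5} ∈ τ ✓.
  V = {[2], [4=5]}: π^{-1}(V) = {2, 4, 5} ∉ τ ✗.
  V = {[1=3], [2], [4=5]}: π^{-1}(V) = {1, 2, 3, 4, 5} ∈ τ ✓.
Open sets in the quotient: τ_Q = {{}, {[4=5]}, {[1=3], [4=5]}, {[1=3], [2], [4=5]}} (4 elements).


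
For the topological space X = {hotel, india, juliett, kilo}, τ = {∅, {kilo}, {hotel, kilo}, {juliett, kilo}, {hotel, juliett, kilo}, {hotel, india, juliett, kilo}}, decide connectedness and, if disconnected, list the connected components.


(X, τ) is connected.

Find clopen sets (U ∈ τ with X ∖ U ∈ τ):
  U = ∅, X ∖ U = {hotel, india, juliett, kilo} — both open, so U is clopen.
  U = {hotel, india, juliett, kilo}, X ∖ U = ∅ — both open, so U is clopen.
Only trivial clopens (∅ and X) exist, so (X, τ) is connected.
Compute connected components by grouping points that agree on all clopens:
  component: {hotel, india, juliett, kilo}


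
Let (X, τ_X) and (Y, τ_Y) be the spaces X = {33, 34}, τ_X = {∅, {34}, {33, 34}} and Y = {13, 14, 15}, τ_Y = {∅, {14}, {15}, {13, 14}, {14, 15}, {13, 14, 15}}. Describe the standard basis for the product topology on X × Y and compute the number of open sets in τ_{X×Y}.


Basis B = {∅ × ∅, {34} × {14}, {34} × {15}, {33, 34} × {14}, {33, 34} × {15}, {34} × {13, 14}, {34} × {14, 15}, {34} × {13, 14, 15}, {33, 34} × {13, 14}, {33, 34} × {14, 15}, {33, 34} × {13, 14, 15}}; |τ_{X×Y}| = 18.

Enumerate products U × V with U ∈ τ_X, V ∈ τ_Y (deduplicated):
  ∅ × ∅ = {} (∅)
  {34} × {14} = {(34,14)}
  {34} × {15} = {(34,15)}
  {33, 34} × {14} = {(33,14), (34,14)}
  {33, 34} × {15} = {(33,15), (34,15)}
  {34} × {13, 14} = {(34,13), (34,14)}
  {34} × {14, 15} = {(34,14), (34,15)}
  {34} × {13, 14, 15} = {(34,13), (34,14), (34,15)}
  {33, 34} × {13, 14} = {(33,13), (33,14), (34,13), (34,14)}
  {33, 34} × {14, 15} = {(33,14), (33,15), (34,14), (34,15)}
  {33, 34} × {13, 14, 15} = {(33,13), (33,14), (33,15), (34,13), (34,14), (34,15)}
These 11 distinct sets form the basis B.
Close under arbitrary unions to get τ_{X×Y}; counting gives |τ_{X×Y}| = 18.


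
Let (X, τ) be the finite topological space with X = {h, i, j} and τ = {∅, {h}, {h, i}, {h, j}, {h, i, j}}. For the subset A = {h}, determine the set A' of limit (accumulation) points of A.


A' = {i, j}

For each x ∈ X, list the open sets U ∈ τ with x ∈ U, then check whether U ∩ (A ∖ {x}) ≠ ∅ for every such U.
  x = h: open {h} ∋ x has {h} ∩ (A ∖ {h}) = ∅, so x is NOT a limit point.
  x = i: opens ∋ x are {h, i}, {h, i, j}; each meets A ∖ {i}, so x IS a limit point.
  x = j: opens ∋ x are {h, j}, {h, i, j}; each meets A ∖ {j}, so x IS a limit point.
Collecting: A' = {i, j}.


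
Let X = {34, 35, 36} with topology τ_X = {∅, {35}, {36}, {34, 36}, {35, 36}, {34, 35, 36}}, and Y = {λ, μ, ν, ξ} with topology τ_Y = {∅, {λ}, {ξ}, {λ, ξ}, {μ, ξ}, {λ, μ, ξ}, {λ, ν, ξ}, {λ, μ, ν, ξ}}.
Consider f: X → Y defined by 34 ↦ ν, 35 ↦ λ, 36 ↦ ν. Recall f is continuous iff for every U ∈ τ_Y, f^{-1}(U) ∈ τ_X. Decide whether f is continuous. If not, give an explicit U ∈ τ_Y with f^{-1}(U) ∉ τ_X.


f IS continuous.

Compute f^{-1}(U) for each U ∈ τ_Y:
  U = ∅: f^{-1}(U) = ∅ ∈ τ_X ✓.
  U = {λ}: f^{-1}(U) = {35} ∈ τ_X ✓.
  U = {ξ}: f^{-1}(U) = ∅ ∈ τ_X ✓.
  U = {λ, ξ}: f^{-1}(U) = {35} ∈ τ_X ✓.
  U = {μ, ξ}: f^{-1}(U) = ∅ ∈ τ_X ✓.
  U = {λ, μ, ξ}: f^{-1}(U) = {35} ∈ τ_X ✓.
  U = {λ, ν, ξ}: f^{-1}(U) = {34, 35, 36} ∈ τ_X ✓.
  U = {λ, μ, ν, ξ}: f^{-1}(U) = {34, 35, 36} ∈ τ_X ✓.
Every preimage lies in τ_X, so f IS continuous.


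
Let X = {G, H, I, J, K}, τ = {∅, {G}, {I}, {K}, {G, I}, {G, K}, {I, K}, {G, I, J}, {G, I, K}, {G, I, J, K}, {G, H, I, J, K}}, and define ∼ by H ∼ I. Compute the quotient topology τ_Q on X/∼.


X/∼ = {[G], [H=I], [J], [K]}; |τ_Q| = 5.

Equivalence classes: [G], [H=I], [J], [K].
Quotient map π: X → X/∼ sends G ↦ [G], H ↦ [H=I], I ↦ [H=I], J ↦ [J], K ↦ [K].
For each subset V ⊆ X/∼, compute π^{-1}(V) ⊆ X and check whether π^{-1}(V) ∈ τ. V is open in τ_Q iff π^{-1}(V) ∈ τ.
  V = {}: π^{-1}(V) = ∅ ∈ τ ✓.
  V = {[G]}: π^{-1}(V) = {G} ∈ τ ✓.
  V = {[H=I]}: π^{-1}(V) = {H, I} ∉ τ ✗.
  V = {[G], [H=I]}: π^{-1}(V) = {G, H, I} ∉ τ ✗.
  V = {[J]}: π^{-1}(V) = {J} ∉ τ ✗.
  V = {[G], [J]}: π^{-1}(V) = {G, J} ∉ τ ✗.
  V = {[H=I], [J]}: π^{-1}(V) = {H, I, J} ∉ τ ✗.
  V = {[G], [H=I], [J]}: π^{-1}(V) = {G, H, I, J} ∉ τ ✗.
  V = {[K]}: π^{-1}(V) = {K} ∈ τ ✓.
  V = {[G], [K]}: π^{-1}(V) = {G, K} ∈ τ ✓.
  V = {[H=I], [K]}: π^{-1}(V) = {H, I, K} ∉ τ ✗.
  V = {[G], [H=I], [K]}: π^{-1}(V) = {G, H, I, K} ∉ τ ✗.
  V = {[J], [K]}: π^{-1}(V) = {J, K} ∉ τ ✗.
  V = {[G], [J], [K]}: π^{-1}(V) = {G, J, K} ∉ τ ✗.
  V = {[H=I], [J], [K]}: π^{-1}(V) = {H, I, J, K} ∉ τ ✗.
  V = {[G], [H=I], [J], [K]}: π^{-1}(V) = {G, H, I, J, K} ∈ τ ✓.
Open sets in the quotient: τ_Q = {{}, {[G]}, {[K]}, {[G], [K]}, {[G], [H=I], [J], [K]}} (5 elements).


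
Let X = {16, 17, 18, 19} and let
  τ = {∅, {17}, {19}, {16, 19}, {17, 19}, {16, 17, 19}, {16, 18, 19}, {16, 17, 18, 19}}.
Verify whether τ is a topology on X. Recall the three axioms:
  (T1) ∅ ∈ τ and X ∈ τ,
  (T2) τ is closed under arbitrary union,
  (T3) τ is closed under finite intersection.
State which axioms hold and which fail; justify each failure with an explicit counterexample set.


τ IS a topology on X.

Axiom (T1): ∅ ∈ τ? Yes; X ∈ τ? Yes.
Axiom (T2/T3): check pairwise unions and intersections of members of τ.
All pairwise intersections and unions checked — each lies in τ. Therefore τ satisfies (T1), (T2), (T3): it IS a topology on X.


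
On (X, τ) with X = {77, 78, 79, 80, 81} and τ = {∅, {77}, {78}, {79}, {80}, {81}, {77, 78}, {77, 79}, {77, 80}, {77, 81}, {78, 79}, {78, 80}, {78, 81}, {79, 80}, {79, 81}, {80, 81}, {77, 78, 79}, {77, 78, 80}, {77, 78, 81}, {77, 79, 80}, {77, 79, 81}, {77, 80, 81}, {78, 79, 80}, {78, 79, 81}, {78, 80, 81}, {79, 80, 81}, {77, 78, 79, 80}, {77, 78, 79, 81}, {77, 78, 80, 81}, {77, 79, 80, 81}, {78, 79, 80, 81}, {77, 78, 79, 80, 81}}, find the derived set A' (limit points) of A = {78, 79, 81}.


A' = ∅

For each x ∈ X, list the open sets U ∈ τ with x ∈ U, then check whether U ∩ (A ∖ {x}) ≠ ∅ for every such U.
  x = 77: open {77} ∋ x has {77} ∩ (A ∖ {77}) = ∅, so x is NOT a limit point.
  x = 78: open {78} ∋ x has {78} ∩ (A ∖ {78}) = ∅, so x is NOT a limit point.
  x = 79: open {79} ∋ x has {79} ∩ (A ∖ {79}) = ∅, so x is NOT a limit point.
  x = 80: open {80} ∋ x has {80} ∩ (A ∖ {80}) = ∅, so x is NOT a limit point.
  x = 81: open {81} ∋ x has {81} ∩ (A ∖ {81}) = ∅, so x is NOT a limit point.
Collecting: A' = ∅.


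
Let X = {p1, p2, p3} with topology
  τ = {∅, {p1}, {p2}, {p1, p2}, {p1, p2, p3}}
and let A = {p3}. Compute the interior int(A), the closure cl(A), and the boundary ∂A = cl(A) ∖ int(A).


int(A) = ∅, cl(A) = {p3}, ∂A = {p3}.

Closed sets in (X, τ) are complements of opens:
  closed(X, τ) = {∅, {p3}, {p1, p3}, {p2, p3}, {p1, p2, p3}}.
int(A) = ⋃ {U ∈ τ : U ⊆ A}. Opens contained in A: ∅.
Taking the union of these: int(A) = ∅.
cl(A) = ⋂ {C closed : A ⊆ C}. Closed sets containing A: {p3}, {p1, p3}, {p2, p3}, {p1, p2, p3}.
Intersecting these: cl(A) = {p3}.
∂A = cl(A) ∖ int(A) = {p3} ∖ ∅ = {p3}.


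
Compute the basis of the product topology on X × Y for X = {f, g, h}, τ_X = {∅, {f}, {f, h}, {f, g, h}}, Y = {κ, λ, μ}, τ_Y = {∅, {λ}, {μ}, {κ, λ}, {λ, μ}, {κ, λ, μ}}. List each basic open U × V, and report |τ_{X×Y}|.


Basis B = {∅ × ∅, {f} × {λ}, {f} × {μ}, {f} × {κ, λ}, {f} × {λ, μ}, {f, h} × {λ}, {f, h} × {μ}, {f} × {κ, λ, μ}, {f, g, h} × {λ}, {f, g, h} × {μ}, {f, h} × {κ, λ}, {f, h} × {λ, μ}, {f, h} × {κ, λ, μ}, {f, g, h} × {κ, λ}, {f, g, h} × {λ, μ}, {f, g, h} × {κ, λ, μ}}; |τ_{X×Y}| = 40.

Enumerate products U × V with U ∈ τ_X, V ∈ τ_Y (deduplicated):
  ∅ × ∅ = {} (∅)
  {f} × {λ} = {(f,λ)}
  {f} × {μ} = {(f,μ)}
  {f} × {κ, λ} = {(f,κ), (f,λ)}
  {f} × {λ, μ} = {(f,λ), (f,μ)}
  {f, h} × {λ} = {(f,λ), (h,λ)}
  {f, h} × {μ} = {(f,μ), (h,μ)}
  {f} × {κ, λ, μ} = {(f,κ), (f,λ), (f,μ)}
  {f, g, h} × {λ} = {(f,λ), (g,λ), (h,λ)}
  {f, g, h} × {μ} = {(f,μ), (g,μ), (h,μ)}
  {f, h} × {κ, λ} = {(f,κ), (f,λ), (h,κ), (h,λ)}
  {f, h} × {λ, μ} = {(f,λ), (f,μ), (h,λ), (h,μ)}
  {f, h} × {κ, λ, μ} = {(f,κ), (f,λ), (f,μ), (h,κ), (h,λ), (h,μ)}
  {f, g, h} × {κ, λ} = {(f,κ), (f,λ), (g,κ), (g,λ), (h,κ), (h,λ)}
  {f, g, h} × {λ, μ} = {(f,λ), (f,μ), (g,λ), (g,μ), (h,λ), (h,μ)}
  {f, g, h} × {κ, λ, μ} = {(f,κ), (f,λ), (f,μ), (g,κ), (g,λ), (g,μ), (h,κ), (h,λ), (h,μ)}
These 16 distinct sets form the basis B.
Close under arbitrary unions to get τ_{X×Y}; counting gives |τ_{X×Y}| = 40.


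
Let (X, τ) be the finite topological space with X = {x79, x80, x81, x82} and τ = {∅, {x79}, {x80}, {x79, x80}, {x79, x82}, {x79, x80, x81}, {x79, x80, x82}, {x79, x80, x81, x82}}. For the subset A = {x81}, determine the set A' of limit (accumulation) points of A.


A' = ∅

For each x ∈ X, list the open sets U ∈ τ with x ∈ U, then check whether U ∩ (A ∖ {x}) ≠ ∅ for every such U.
  x = x79: open {x79} ∋ x has {x79} ∩ (A ∖ {x79}) = ∅, so x is NOT a limit point.
  x = x80: open {x80} ∋ x has {x80} ∩ (A ∖ {x80}) = ∅, so x is NOT a limit point.
  x = x81: open {x79, x80, x81} ∋ x has {x79, x80, x81} ∩ (A ∖ {x81}) = ∅, so x is NOT a limit point.
  x = x82: open {x79, x82} ∋ x has {x79, x82} ∩ (A ∖ {x82}) = ∅, so x is NOT a limit point.
Collecting: A' = ∅.


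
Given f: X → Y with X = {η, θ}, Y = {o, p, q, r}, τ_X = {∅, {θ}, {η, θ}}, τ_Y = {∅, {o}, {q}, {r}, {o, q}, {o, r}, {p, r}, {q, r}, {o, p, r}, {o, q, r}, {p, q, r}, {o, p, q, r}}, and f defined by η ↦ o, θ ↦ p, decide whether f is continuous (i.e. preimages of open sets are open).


f is NOT continuous.

Compute f^{-1}(U) for each U ∈ τ_Y:
  U = ∅: f^{-1}(U) = ∅ ∈ τ_X ✓.
  U = {o}: f^{-1}(U) = {η} ∉ τ_X ✗.
  U = {q}: f^{-1}(U) = ∅ ∈ τ_X ✓.
  U = {r}: f^{-1}(U) = ∅ ∈ τ_X ✓.
  U = {o, q}: f^{-1}(U) = {η} ∉ τ_X ✗.
  U = {o, r}: f^{-1}(U) = {η} ∉ τ_X ✗.
  U = {p, r}: f^{-1}(U) = {θ} ∈ τ_X ✓.
  U = {q, r}: f^{-1}(U) = ∅ ∈ τ_X ✓.
  U = {o, p, r}: f^{-1}(U) = {η, θ} ∈ τ_X ✓.
  U = {o, q, r}: f^{-1}(U) = {η} ∉ τ_X ✗.
  U = {p, q, r}: f^{-1}(U) = {θ} ∈ τ_X ✓.
  U = {o, p, q, r}: f^{-1}(U) = {η, θ} ∈ τ_X ✓.
Found U = {o} with f^{-1}(U) = {η} not in τ_X. Therefore f is NOT continuous.


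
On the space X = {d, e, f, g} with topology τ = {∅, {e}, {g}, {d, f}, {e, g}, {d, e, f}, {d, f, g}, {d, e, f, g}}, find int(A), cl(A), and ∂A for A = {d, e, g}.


int(A) = {e, g}, cl(A) = {d, e, f, g}, ∂A = {d, f}.

Closed sets in (X, τ) are complements of opens:
  closed(X, τ) = {∅, {e}, {g}, {d, f}, {e, g}, {d, e, f}, {d, f, g}, {d, e, f, g}}.
int(A) = ⋃ {U ∈ τ : U ⊆ A}. Opens contained in A: ∅, {e}, {g}, {e, g}.
Taking the union of these: int(A) = {e, g}.
cl(A) = ⋂ {C closed : A ⊆ C}. Closed sets containing A: {d, e, f, g}.
Intersecting these: cl(A) = {d, e, f, g}.
∂A = cl(A) ∖ int(A) = {d, e, f, g} ∖ {e, g} = {d, f}.


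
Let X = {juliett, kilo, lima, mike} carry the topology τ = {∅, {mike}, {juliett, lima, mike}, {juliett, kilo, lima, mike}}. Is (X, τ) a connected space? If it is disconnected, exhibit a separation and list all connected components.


(X, τ) is connected.

Find clopen sets (U ∈ τ with X ∖ U ∈ τ):
  U = ∅, X ∖ U = {juliett, kilo, lima, mike} — both open, so U is clopen.
  U = {juliett, kilo, lima, mike}, X ∖ U = ∅ — both open, so U is clopen.
Only trivial clopens (∅ and X) exist, so (X, τ) is connected.
Compute connected components by grouping points that agree on all clopens:
  component: {juliett, kilo, lima, mike}
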